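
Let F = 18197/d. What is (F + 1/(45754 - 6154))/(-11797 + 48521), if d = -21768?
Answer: -30024143/1319023252800 ≈ -2.2762e-5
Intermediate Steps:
F = -18197/21768 (F = 18197/(-21768) = 18197*(-1/21768) = -18197/21768 ≈ -0.83595)
(F + 1/(45754 - 6154))/(-11797 + 48521) = (-18197/21768 + 1/(45754 - 6154))/(-11797 + 48521) = (-18197/21768 + 1/39600)/36724 = (-18197/21768 + 1/39600)*(1/36724) = -30024143/35917200*1/36724 = -30024143/1319023252800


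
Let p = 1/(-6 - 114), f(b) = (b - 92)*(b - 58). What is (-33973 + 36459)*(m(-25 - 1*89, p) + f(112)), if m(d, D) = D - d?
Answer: 178095797/60 ≈ 2.9683e+6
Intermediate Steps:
f(b) = (-92 + b)*(-58 + b)
p = -1/120 (p = 1/(-120) = -1/120 ≈ -0.0083333)
(-33973 + 36459)*(m(-25 - 1*89, p) + f(112)) = (-33973 + 36459)*((-1/120 - (-25 - 1*89)) + (5336 + 112² - 150*112)) = 2486*((-1/120 - (-25 - 89)) + (5336 + 12544 - 16800)) = 2486*((-1/120 - 1*(-114)) + 1080) = 2486*((-1/120 + 114) + 1080) = 2486*(13679/120 + 1080) = 2486*(143279/120) = 178095797/60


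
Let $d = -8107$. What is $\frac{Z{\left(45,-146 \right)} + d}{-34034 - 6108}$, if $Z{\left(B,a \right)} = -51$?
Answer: $\frac{4079}{20071} \approx 0.20323$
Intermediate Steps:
$\frac{Z{\left(45,-146 \right)} + d}{-34034 - 6108} = \frac{-51 - 8107}{-34034 - 6108} = - \frac{8158}{-40142} = \left(-8158\right) \left(- \frac{1}{40142}\right) = \frac{4079}{20071}$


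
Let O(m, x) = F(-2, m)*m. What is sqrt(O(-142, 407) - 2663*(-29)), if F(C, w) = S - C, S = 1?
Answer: sqrt(76801) ≈ 277.13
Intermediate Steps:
F(C, w) = 1 - C
O(m, x) = 3*m (O(m, x) = (1 - 1*(-2))*m = (1 + 2)*m = 3*m)
sqrt(O(-142, 407) - 2663*(-29)) = sqrt(3*(-142) - 2663*(-29)) = sqrt(-426 + 77227) = sqrt(76801)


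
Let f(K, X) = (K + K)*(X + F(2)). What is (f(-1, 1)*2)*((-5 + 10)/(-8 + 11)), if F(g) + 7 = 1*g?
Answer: 80/3 ≈ 26.667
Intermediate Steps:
F(g) = -7 + g (F(g) = -7 + 1*g = -7 + g)
f(K, X) = 2*K*(-5 + X) (f(K, X) = (K + K)*(X + (-7 + 2)) = (2*K)*(X - 5) = (2*K)*(-5 + X) = 2*K*(-5 + X))
(f(-1, 1)*2)*((-5 + 10)/(-8 + 11)) = ((2*(-1)*(-5 + 1))*2)*((-5 + 10)/(-8 + 11)) = ((2*(-1)*(-4))*2)*(5/3) = (8*2)*(5*(⅓)) = 16*(5/3) = 80/3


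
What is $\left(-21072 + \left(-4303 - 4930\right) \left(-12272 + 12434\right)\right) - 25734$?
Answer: $-1542552$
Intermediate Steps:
$\left(-21072 + \left(-4303 - 4930\right) \left(-12272 + 12434\right)\right) - 25734 = \left(-21072 - 1495746\right) - 25734 = -1516818 - 25734 = -1542552$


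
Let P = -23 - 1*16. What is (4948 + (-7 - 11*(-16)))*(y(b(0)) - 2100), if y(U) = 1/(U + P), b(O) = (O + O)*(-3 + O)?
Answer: -419087417/39 ≈ -1.0746e+7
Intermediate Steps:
b(O) = 2*O*(-3 + O) (b(O) = (2*O)*(-3 + O) = 2*O*(-3 + O))
P = -39 (P = -23 - 16 = -39)
y(U) = 1/(-39 + U) (y(U) = 1/(U - 39) = 1/(-39 + U))
(4948 + (-7 - 11*(-16)))*(y(b(0)) - 2100) = (4948 + (-7 - 11*(-16)))*(1/(-39 + 2*0*(-3 + 0)) - 2100) = (4948 + (-7 + 176))*(1/(-39 + 2*0*(-3)) - 2100) = (4948 + 169)*(1/(-39 + 0) - 2100) = 5117*(1/(-39) - 2100) = 5117*(-1/39 - 2100) = 5117*(-81901/39) = -419087417/39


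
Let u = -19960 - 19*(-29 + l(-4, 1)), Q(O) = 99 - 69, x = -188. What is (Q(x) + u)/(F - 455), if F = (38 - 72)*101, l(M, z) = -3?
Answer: 19322/3889 ≈ 4.9684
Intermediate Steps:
Q(O) = 30
F = -3434 (F = -34*101 = -3434)
u = -19352 (u = -19960 - 19*(-29 - 3) = -19960 - 19*(-32) = -19960 + 608 = -19352)
(Q(x) + u)/(F - 455) = (30 - 19352)/(-3434 - 455) = -19322/(-3889) = -19322*(-1/3889) = 19322/3889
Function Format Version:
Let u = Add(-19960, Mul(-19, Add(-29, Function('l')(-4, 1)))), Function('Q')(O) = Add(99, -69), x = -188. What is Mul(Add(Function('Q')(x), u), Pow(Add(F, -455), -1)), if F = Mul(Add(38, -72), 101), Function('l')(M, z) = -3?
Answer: Rational(19322, 3889) ≈ 4.9684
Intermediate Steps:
Function('Q')(O) = 30
F = -3434 (F = Mul(-34, 101) = -3434)
u = -19352 (u = Add(-19960, Mul(-19, Add(-29, -3))) = Add(-19960, Mul(-19, -32)) = Add(-19960, 608) = -19352)
Mul(Add(Function('Q')(x), u), Pow(Add(F, -455), -1)) = Mul(Add(30, -19352), Pow(Add(-3434, -455), -1)) = Mul(-19322, Pow(-3889, -1)) = Mul(-19322, Rational(-1, 3889)) = Rational(19322, 3889)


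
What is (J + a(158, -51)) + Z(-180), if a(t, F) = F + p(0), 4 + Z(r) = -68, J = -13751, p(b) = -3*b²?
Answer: -13874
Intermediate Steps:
Z(r) = -72 (Z(r) = -4 - 68 = -72)
a(t, F) = F (a(t, F) = F - 3*0² = F - 3*0 = F + 0 = F)
(J + a(158, -51)) + Z(-180) = (-13751 - 51) - 72 = -13802 - 72 = -13874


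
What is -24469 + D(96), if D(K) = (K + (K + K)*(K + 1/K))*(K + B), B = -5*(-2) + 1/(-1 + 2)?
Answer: 1958241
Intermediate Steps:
B = 11 (B = 10 + 1/1 = 10 + 1 = 11)
D(K) = (11 + K)*(K + 2*K*(K + 1/K)) (D(K) = (K + (K + K)*(K + 1/K))*(K + 11) = (K + (2*K)*(K + 1/K))*(11 + K) = (K + 2*K*(K + 1/K))*(11 + K) = (11 + K)*(K + 2*K*(K + 1/K)))
-24469 + D(96) = -24469 + (22 + 2*96³ + 13*96 + 23*96²) = -24469 + (22 + 2*884736 + 1248 + 23*9216) = -24469 + (22 + 1769472 + 1248 + 211968) = -24469 + 1982710 = 1958241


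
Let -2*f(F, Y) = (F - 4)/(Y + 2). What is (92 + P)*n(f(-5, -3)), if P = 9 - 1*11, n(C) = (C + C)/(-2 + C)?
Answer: 1620/13 ≈ 124.62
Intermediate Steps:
f(F, Y) = -(-4 + F)/(2*(2 + Y)) (f(F, Y) = -(F - 4)/(2*(Y + 2)) = -(-4 + F)/(2*(2 + Y)))
n(C) = 2*C/(-2 + C) (n(C) = (2*C)/(-2 + C) = 2*C/(-2 + C))
P = -2 (P = 9 - 11 = -2)
(92 + P)*n(f(-5, -3)) = (92 - 2)*(2*((4 - 1*(-5))/(2*(2 - 3)))/(-2 + (4 - 1*(-5))/(2*(2 - 3)))) = 90*(2*((1/2)*(4 + 5)/(-1))/(-2 + (1/2)*(4 + 5)/(-1))) = 90*(2*((1/2)*(-1)*9)/(-2 + (1/2)*(-1)*9)) = 90*(2*(-9/2)/(-2 - 9/2)) = 90*(2*(-9/2)/(-13/2)) = 90*(2*(-9/2)*(-2/13)) = 90*(18/13) = 1620/13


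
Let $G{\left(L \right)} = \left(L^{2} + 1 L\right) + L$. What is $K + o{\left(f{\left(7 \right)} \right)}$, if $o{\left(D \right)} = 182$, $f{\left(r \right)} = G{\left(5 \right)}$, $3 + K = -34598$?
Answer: $-34419$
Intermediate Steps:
$K = -34601$ ($K = -3 - 34598 = -34601$)
$G{\left(L \right)} = L^{2} + 2 L$ ($G{\left(L \right)} = \left(L^{2} + L\right) + L = \left(L + L^{2}\right) + L = L^{2} + 2 L$)
$f{\left(r \right)} = 35$ ($f{\left(r \right)} = 5 \left(2 + 5\right) = 5 \cdot 7 = 35$)
$K + o{\left(f{\left(7 \right)} \right)} = -34601 + 182 = -34419$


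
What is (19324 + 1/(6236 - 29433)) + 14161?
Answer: 776751544/23197 ≈ 33485.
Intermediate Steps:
(19324 + 1/(6236 - 29433)) + 14161 = (19324 + 1/(-23197)) + 14161 = (19324 - 1/23197) + 14161 = 448258827/23197 + 14161 = 776751544/23197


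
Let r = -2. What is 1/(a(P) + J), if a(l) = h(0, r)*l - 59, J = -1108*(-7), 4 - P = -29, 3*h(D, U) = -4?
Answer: 1/7653 ≈ 0.00013067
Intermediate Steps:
h(D, U) = -4/3 (h(D, U) = (⅓)*(-4) = -4/3)
P = 33 (P = 4 - 1*(-29) = 4 + 29 = 33)
J = 7756
a(l) = -59 - 4*l/3 (a(l) = -4*l/3 - 59 = -59 - 4*l/3)
1/(a(P) + J) = 1/((-59 - 4/3*33) + 7756) = 1/((-59 - 44) + 7756) = 1/(-103 + 7756) = 1/7653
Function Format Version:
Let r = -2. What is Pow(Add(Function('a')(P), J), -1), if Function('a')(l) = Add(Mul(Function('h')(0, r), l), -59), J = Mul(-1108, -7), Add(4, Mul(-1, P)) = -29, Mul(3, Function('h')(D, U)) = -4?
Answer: Rational(1, 7653) ≈ 0.00013067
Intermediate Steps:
Function('h')(D, U) = Rational(-4, 3) (Function('h')(D, U) = Mul(Rational(1, 3), -4) = Rational(-4, 3))
P = 33 (P = Add(4, Mul(-1, -29)) = Add(4, 29) = 33)
J = 7756
Function('a')(l) = Add(-59, Mul(Rational(-4, 3), l)) (Function('a')(l) = Add(Mul(Rational(-4, 3), l), -59) = Add(-59, Mul(Rational(-4, 3), l)))
Pow(Add(Function('a')(P), J), -1) = Pow(Add(Add(-59, Mul(Rational(-4, 3), 33)), 7756), -1) = Pow(Add(Add(-59, -44), 7756), -1) = Pow(Add(-103, 7756), -1) = Pow(7653, -1) = Rational(1, 7653)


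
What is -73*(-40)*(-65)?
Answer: -189800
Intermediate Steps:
-73*(-40)*(-65) = 2920*(-65) = -189800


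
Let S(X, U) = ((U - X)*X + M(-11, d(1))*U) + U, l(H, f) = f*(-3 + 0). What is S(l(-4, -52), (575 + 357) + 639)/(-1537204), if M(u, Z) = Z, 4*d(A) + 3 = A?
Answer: -443051/3074408 ≈ -0.14411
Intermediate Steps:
d(A) = -¾ + A/4
l(H, f) = -3*f (l(H, f) = f*(-3) = -3*f)
S(X, U) = U/2 + X*(U - X) (S(X, U) = ((U - X)*X + (-¾ + (¼)*1)*U) + U = (X*(U - X) + (-¾ + ¼)*U) + U = (X*(U - X) - U/2) + U = (-U/2 + X*(U - X)) + U = U/2 + X*(U - X))
S(l(-4, -52), (575 + 357) + 639)/(-1537204) = (((575 + 357) + 639)/2 - (-3*(-52))² + ((575 + 357) + 639)*(-3*(-52)))/(-1537204) = ((932 + 639)/2 - 1*156² + (932 + 639)*156)*(-1/1537204) = ((½)*1571 - 1*24336 + 1571*156)*(-1/1537204) = (1571/2 - 24336 + 245076)*(-1/1537204) = (443051/2)*(-1/1537204) = -443051/3074408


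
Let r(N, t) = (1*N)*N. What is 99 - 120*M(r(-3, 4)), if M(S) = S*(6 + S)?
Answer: -16101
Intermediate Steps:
r(N, t) = N**2 (r(N, t) = N*N = N**2)
99 - 120*M(r(-3, 4)) = 99 - 120*(-3)**2*(6 + (-3)**2) = 99 - 1080*(6 + 9) = 99 - 1080*15 = 99 - 120*135 = 99 - 16200 = -16101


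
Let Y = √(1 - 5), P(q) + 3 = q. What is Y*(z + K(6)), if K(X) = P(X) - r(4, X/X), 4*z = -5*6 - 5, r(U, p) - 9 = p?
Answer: -63*I/2 ≈ -31.5*I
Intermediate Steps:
P(q) = -3 + q
r(U, p) = 9 + p
z = -35/4 (z = (-5*6 - 5)/4 = (-30 - 5)/4 = (¼)*(-35) = -35/4 ≈ -8.7500)
Y = 2*I (Y = √(-4) = 2*I ≈ 2.0*I)
K(X) = -13 + X (K(X) = (-3 + X) - (9 + X/X) = (-3 + X) - (9 + 1) = (-3 + X) - 1*10 = (-3 + X) - 10 = -13 + X)
Y*(z + K(6)) = (2*I)*(-35/4 + (-13 + 6)) = (2*I)*(-35/4 - 7) = (2*I)*(-63/4) = -63*I/2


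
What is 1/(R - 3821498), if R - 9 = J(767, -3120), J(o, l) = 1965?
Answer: -1/3819524 ≈ -2.6181e-7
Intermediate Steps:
R = 1974 (R = 9 + 1965 = 1974)
1/(R - 3821498) = 1/(1974 - 3821498) = 1/(-3819524) = -1/3819524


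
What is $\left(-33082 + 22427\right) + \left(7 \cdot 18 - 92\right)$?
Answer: $-10621$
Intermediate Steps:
$\left(-33082 + 22427\right) + \left(7 \cdot 18 - 92\right) = -10655 + \left(126 - 92\right) = -10655 + 34 = -10621$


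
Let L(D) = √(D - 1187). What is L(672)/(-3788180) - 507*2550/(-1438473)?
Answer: 430950/479491 - I*√515/3788180 ≈ 0.89877 - 5.9906e-6*I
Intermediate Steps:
L(D) = √(-1187 + D)
L(672)/(-3788180) - 507*2550/(-1438473) = √(-1187 + 672)/(-3788180) - 507*2550/(-1438473) = √(-515)*(-1/3788180) - 1292850*(-1/1438473) = (I*√515)*(-1/3788180) + 430950/479491 = -I*√515/3788180 + 430950/479491 = 430950/479491 - I*√515/3788180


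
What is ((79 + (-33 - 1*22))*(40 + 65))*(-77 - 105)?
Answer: -458640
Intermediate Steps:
((79 + (-33 - 1*22))*(40 + 65))*(-77 - 105) = ((79 + (-33 - 22))*105)*(-182) = ((79 - 55)*105)*(-182) = (24*105)*(-182) = 2520*(-182) = -458640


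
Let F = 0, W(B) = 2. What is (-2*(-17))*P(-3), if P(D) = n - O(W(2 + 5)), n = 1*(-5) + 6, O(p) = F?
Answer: 34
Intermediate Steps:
O(p) = 0
n = 1 (n = -5 + 6 = 1)
P(D) = 1 (P(D) = 1 - 1*0 = 1 + 0 = 1)
(-2*(-17))*P(-3) = -2*(-17)*1 = 34*1 = 34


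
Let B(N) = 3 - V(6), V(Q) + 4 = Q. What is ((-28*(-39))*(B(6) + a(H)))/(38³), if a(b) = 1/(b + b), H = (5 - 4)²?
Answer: 819/27436 ≈ 0.029851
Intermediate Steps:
V(Q) = -4 + Q
H = 1 (H = 1² = 1)
B(N) = 1 (B(N) = 3 - (-4 + 6) = 3 - 1*2 = 3 - 2 = 1)
a(b) = 1/(2*b)
((-28*(-39))*(B(6) + a(H)))/(38³) = ((-28*(-39))*(1 + (½)/1))/(38³) = (1092*(1 + (½)*1))/54872 = (1092*(1 + ½))*(1/54872) = (1092*(3/2))*(1/54872) = 1638*(1/54872) = 819/27436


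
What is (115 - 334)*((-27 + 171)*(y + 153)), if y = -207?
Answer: 1702944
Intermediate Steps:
(115 - 334)*((-27 + 171)*(y + 153)) = (115 - 334)*((-27 + 171)*(-207 + 153)) = -31536*(-54) = -219*(-7776) = 1702944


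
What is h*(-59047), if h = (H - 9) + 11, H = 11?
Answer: -767611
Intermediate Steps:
h = 13 (h = (11 - 9) + 11 = 2 + 11 = 13)
h*(-59047) = 13*(-59047) = -767611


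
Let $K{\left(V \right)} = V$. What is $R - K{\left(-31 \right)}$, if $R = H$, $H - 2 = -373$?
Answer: $-340$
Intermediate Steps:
$H = -371$ ($H = 2 - 373 = -371$)
$R = -371$
$R - K{\left(-31 \right)} = -371 - -31 = -371 + 31 = -340$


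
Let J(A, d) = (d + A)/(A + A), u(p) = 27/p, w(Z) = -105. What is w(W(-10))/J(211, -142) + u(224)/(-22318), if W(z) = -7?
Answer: -73838657261/114982336 ≈ -642.17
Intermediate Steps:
J(A, d) = (A + d)/(2*A) (J(A, d) = (A + d)/((2*A)) = (A + d)*(1/(2*A)) = (A + d)/(2*A))
w(W(-10))/J(211, -142) + u(224)/(-22318) = -105*422/(211 - 142) + (27/224)/(-22318) = -105/((½)*(1/211)*69) + (27*(1/224))*(-1/22318) = -105/69/422 + (27/224)*(-1/22318) = -105*422/69 - 27/4999232 = -14770/23 - 27/4999232 = -73838657261/114982336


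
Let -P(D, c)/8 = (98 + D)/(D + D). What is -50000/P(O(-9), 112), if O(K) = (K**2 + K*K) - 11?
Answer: 1887500/249 ≈ 7580.3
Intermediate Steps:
O(K) = -11 + 2*K**2 (O(K) = (K**2 + K**2) - 11 = 2*K**2 - 11 = -11 + 2*K**2)
P(D, c) = -4*(98 + D)/D (P(D, c) = -8*(98 + D)/(D + D) = -8*(98 + D)/(2*D) = -8*(98 + D)*1/(2*D) = -4*(98 + D)/D)
-50000/P(O(-9), 112) = -50000/(-4 - 392/(-11 + 2*(-9)**2)) = -50000/(-4 - 392/(-11 + 2*81)) = -50000/(-4 - 392/(-11 + 162)) = -50000/(-4 - 392/151) = -50000/(-996/151) = -50000*(-151/996) = 1887500/249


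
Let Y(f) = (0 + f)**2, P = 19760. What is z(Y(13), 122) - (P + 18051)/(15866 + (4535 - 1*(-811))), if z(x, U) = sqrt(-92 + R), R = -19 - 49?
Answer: -37811/21212 + 4*I*sqrt(10) ≈ -1.7825 + 12.649*I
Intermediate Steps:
Y(f) = f**2
R = -68
z(x, U) = 4*I*sqrt(10) (z(x, U) = sqrt(-92 - 68) = sqrt(-160) = 4*I*sqrt(10))
z(Y(13), 122) - (P + 18051)/(15866 + (4535 - 1*(-811))) = 4*I*sqrt(10) - (19760 + 18051)/(15866 + (4535 - 1*(-811))) = 4*I*sqrt(10) - 37811/(15866 + (4535 + 811)) = 4*I*sqrt(10) - 37811/(15866 + 5346) = 4*I*sqrt(10) - 37811/21212 = -37811/21212 + 4*I*sqrt(10)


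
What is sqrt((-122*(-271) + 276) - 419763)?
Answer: 5*I*sqrt(15457) ≈ 621.63*I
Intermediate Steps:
sqrt((-122*(-271) + 276) - 419763) = sqrt((33062 + 276) - 419763) = sqrt(33338 - 419763) = sqrt(-386425) = 5*I*sqrt(15457)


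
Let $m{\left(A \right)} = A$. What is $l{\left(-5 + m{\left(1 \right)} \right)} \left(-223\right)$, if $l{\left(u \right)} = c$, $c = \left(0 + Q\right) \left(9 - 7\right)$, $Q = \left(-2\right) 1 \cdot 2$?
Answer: $1784$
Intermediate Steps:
$Q = -4$ ($Q = \left(-2\right) 2 = -4$)
$c = -8$ ($c = \left(0 - 4\right) \left(9 - 7\right) = \left(-4\right) 2 = -8$)
$l{\left(u \right)} = -8$
$l{\left(-5 + m{\left(1 \right)} \right)} \left(-223\right) = \left(-8\right) \left(-223\right) = 1784$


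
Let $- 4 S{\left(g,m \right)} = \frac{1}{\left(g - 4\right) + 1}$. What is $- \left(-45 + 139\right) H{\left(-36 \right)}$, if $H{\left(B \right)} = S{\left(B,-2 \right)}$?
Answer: $- \frac{47}{78} \approx -0.60256$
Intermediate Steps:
$S{\left(g,m \right)} = - \frac{1}{4 \left(-3 + g\right)}$ ($S{\left(g,m \right)} = - \frac{1}{4 \left(\left(g - 4\right) + 1\right)} = - \frac{1}{4 \left(\left(-4 + g\right) + 1\right)} = - \frac{1}{4 \left(-3 + g\right)}$)
$H{\left(B \right)} = - \frac{1}{-12 + 4 B}$
$- \left(-45 + 139\right) H{\left(-36 \right)} = - \left(-45 + 139\right) \left(- \frac{1}{-12 + 4 \left(-36\right)}\right) = - 94 \left(- \frac{1}{-12 - 144}\right) = - 94 \left(- \frac{1}{-156}\right) = - 94 \left(\left(-1\right) \left(- \frac{1}{156}\right)\right) = - \frac{94}{156} = \left(-1\right) \frac{47}{78} = - \frac{47}{78}$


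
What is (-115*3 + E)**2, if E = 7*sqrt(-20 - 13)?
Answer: 117408 - 4830*I*sqrt(33) ≈ 1.1741e+5 - 27746.0*I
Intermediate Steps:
E = 7*I*sqrt(33) (E = 7*sqrt(-33) = 7*(I*sqrt(33)) = 7*I*sqrt(33) ≈ 40.212*I)
(-115*3 + E)**2 = (-115*3 + 7*I*sqrt(33))**2 = (-345 + 7*I*sqrt(33))**2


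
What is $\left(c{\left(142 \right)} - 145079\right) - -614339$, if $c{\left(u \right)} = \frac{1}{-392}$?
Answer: $\frac{183949919}{392} \approx 4.6926 \cdot 10^{5}$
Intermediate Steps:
$c{\left(u \right)} = - \frac{1}{392}$
$\left(c{\left(142 \right)} - 145079\right) - -614339 = \left(- \frac{1}{392} - 145079\right) - -614339 = - \frac{56870969}{392} + 614339 = \frac{183949919}{392}$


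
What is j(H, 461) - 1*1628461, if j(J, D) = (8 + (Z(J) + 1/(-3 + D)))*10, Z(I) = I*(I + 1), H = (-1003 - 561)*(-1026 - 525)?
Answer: 13475123134764156/229 ≈ 5.8843e+13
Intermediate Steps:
H = 2425764 (H = -1564*(-1551) = 2425764)
Z(I) = I*(1 + I)
j(J, D) = 80 + 10/(-3 + D) + 10*J*(1 + J) (j(J, D) = (8 + (J*(1 + J) + 1/(-3 + D)))*10 = (8 + (1/(-3 + D) + J*(1 + J)))*10 = (8 + 1/(-3 + D) + J*(1 + J))*10 = 80 + 10/(-3 + D) + 10*J*(1 + J))
j(H, 461) - 1*1628461 = 10*(-23 + 8*461 - 3*2425764*(1 + 2425764) + 461*2425764*(1 + 2425764))/(-3 + 461) - 1*1628461 = 10*(-23 + 3688 - 3*2425764*2425765 + 461*2425764*2425765)/458 - 1628461 = 10*(1/458)*(-23 + 3688 - 17653000228380 + 2712677701761060) - 1628461 = 10*(1/458)*2695024701536345 - 1628461 = 13475123507681725/229 - 1628461 = 13475123134764156/229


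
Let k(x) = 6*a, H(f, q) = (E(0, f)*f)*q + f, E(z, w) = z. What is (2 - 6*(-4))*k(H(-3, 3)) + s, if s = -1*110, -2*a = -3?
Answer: 124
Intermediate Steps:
a = 3/2 (a = -½*(-3) = 3/2 ≈ 1.5000)
H(f, q) = f (H(f, q) = (0*f)*q + f = 0*q + f = 0 + f = f)
s = -110
k(x) = 9 (k(x) = 6*(3/2) = 9)
(2 - 6*(-4))*k(H(-3, 3)) + s = (2 - 6*(-4))*9 - 110 = (2 + 24)*9 - 110 = 26*9 - 110 = 234 - 110 = 124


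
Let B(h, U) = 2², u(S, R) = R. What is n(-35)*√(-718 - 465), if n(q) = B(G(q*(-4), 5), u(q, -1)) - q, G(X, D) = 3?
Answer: 507*I*√7 ≈ 1341.4*I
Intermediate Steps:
B(h, U) = 4
n(q) = 4 - q
n(-35)*√(-718 - 465) = (4 - 1*(-35))*√(-718 - 465) = (4 + 35)*√(-1183) = 39*(13*I*√7) = 507*I*√7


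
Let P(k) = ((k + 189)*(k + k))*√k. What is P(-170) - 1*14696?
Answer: -14696 - 6460*I*√170 ≈ -14696.0 - 84228.0*I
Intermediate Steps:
P(k) = 2*k^(3/2)*(189 + k) (P(k) = ((189 + k)*(2*k))*√k = (2*k*(189 + k))*√k = 2*k^(3/2)*(189 + k))
P(-170) - 1*14696 = 2*(-170)^(3/2)*(189 - 170) - 1*14696 = 2*(-170*I*√170)*19 - 14696 = -6460*I*√170 - 14696 = -14696 - 6460*I*√170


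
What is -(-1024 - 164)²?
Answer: -1411344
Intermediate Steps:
-(-1024 - 164)² = -1*(-1188)² = -1*1411344 = -1411344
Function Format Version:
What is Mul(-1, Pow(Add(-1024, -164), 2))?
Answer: -1411344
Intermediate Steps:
Mul(-1, Pow(Add(-1024, -164), 2)) = Mul(-1, Pow(-1188, 2)) = Mul(-1, 1411344) = -1411344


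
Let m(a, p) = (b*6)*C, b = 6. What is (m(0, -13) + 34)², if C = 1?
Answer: 4900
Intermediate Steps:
m(a, p) = 36 (m(a, p) = (6*6)*1 = 36*1 = 36)
(m(0, -13) + 34)² = (36 + 34)² = 70² = 4900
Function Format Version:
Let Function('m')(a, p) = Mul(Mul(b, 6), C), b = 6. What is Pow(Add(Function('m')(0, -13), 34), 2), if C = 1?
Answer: 4900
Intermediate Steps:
Function('m')(a, p) = 36 (Function('m')(a, p) = Mul(Mul(6, 6), 1) = Mul(36, 1) = 36)
Pow(Add(Function('m')(0, -13), 34), 2) = Pow(Add(36, 34), 2) = Pow(70, 2) = 4900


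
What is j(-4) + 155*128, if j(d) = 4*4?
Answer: 19856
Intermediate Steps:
j(d) = 16
j(-4) + 155*128 = 16 + 155*128 = 16 + 19840 = 19856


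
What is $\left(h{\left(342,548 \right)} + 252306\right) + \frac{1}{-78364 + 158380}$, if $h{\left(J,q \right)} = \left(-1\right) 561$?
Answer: $\frac{20143627921}{80016} \approx 2.5175 \cdot 10^{5}$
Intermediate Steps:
$h{\left(J,q \right)} = -561$
$\left(h{\left(342,548 \right)} + 252306\right) + \frac{1}{-78364 + 158380} = \left(-561 + 252306\right) + \frac{1}{-78364 + 158380} = 251745 + \frac{1}{80016} = \frac{20143627921}{80016}$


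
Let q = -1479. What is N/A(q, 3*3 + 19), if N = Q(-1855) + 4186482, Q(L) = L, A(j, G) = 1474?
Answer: 4184627/1474 ≈ 2839.0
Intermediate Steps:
N = 4184627 (N = -1855 + 4186482 = 4184627)
N/A(q, 3*3 + 19) = 4184627/1474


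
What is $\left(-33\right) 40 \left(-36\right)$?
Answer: $47520$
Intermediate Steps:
$\left(-33\right) 40 \left(-36\right) = \left(-1320\right) \left(-36\right) = 47520$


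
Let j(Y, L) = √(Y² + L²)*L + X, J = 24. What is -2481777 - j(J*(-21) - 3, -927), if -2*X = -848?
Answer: -2482201 + 2781*√124042 ≈ -1.5027e+6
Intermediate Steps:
X = 424 (X = -½*(-848) = 424)
j(Y, L) = 424 + L*√(L² + Y²) (j(Y, L) = √(Y² + L²)*L + 424 = √(L² + Y²)*L + 424 = L*√(L² + Y²) + 424 = 424 + L*√(L² + Y²))
-2481777 - j(J*(-21) - 3, -927) = -2481777 - (424 - 927*√((-927)² + (24*(-21) - 3)²)) = -2481777 - (424 - 927*√(859329 + (-504 - 3)²)) = -2481777 - (424 - 927*√(859329 + (-507)²)) = -2481777 - (424 - 927*√(859329 + 257049)) = -2481777 - (424 - 2781*√124042) = -2481777 + (-424 + 2781*√124042) = -2482201 + 2781*√124042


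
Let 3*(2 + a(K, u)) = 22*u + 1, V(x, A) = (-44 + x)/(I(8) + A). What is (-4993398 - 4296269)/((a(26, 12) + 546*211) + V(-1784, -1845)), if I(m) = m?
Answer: -51195354837/635381533 ≈ -80.574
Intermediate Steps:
V(x, A) = (-44 + x)/(8 + A)
a(K, u) = -5/3 + 22*u/3 (a(K, u) = -2 + (22*u + 1)/3 = -2 + (1 + 22*u)/3 = -2 + (⅓ + 22*u/3) = -5/3 + 22*u/3)
(-4993398 - 4296269)/((a(26, 12) + 546*211) + V(-1784, -1845)) = (-4993398 - 4296269)/(((-5/3 + (22/3)*12) + 546*211) + (-44 - 1784)/(8 - 1845)) = -9289667/(((-5/3 + 88) + 115206) - 1828/(-1837)) = -9289667/((259/3 + 115206) - 1/1837*(-1828)) = -9289667/(345877/3 + 1828/1837) = -9289667/635381533/5511 = -9289667*5511/635381533 = -51195354837/635381533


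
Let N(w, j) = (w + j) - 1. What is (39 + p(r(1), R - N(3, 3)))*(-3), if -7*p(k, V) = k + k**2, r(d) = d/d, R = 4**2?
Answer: -813/7 ≈ -116.14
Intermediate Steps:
R = 16
r(d) = 1
N(w, j) = -1 + j + w (N(w, j) = (j + w) - 1 = -1 + j + w)
p(k, V) = -k/7 - k**2/7 (p(k, V) = -(k + k**2)/7 = -k/7 - k**2/7)
(39 + p(r(1), R - N(3, 3)))*(-3) = (39 - 1/7*1*(1 + 1))*(-3) = (39 - 1/7*1*2)*(-3) = (39 - 2/7)*(-3) = (271/7)*(-3) = -813/7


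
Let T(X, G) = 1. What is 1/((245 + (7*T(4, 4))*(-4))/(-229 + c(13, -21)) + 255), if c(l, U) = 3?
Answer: 226/57413 ≈ 0.0039364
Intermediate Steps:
1/((245 + (7*T(4, 4))*(-4))/(-229 + c(13, -21)) + 255) = 1/((245 + (7*1)*(-4))/(-229 + 3) + 255) = 1/((245 + 7*(-4))/(-226) + 255) = 1/((245 - 28)*(-1/226) + 255) = 1/(217*(-1/226) + 255) = 1/(-217/226 + 255) = 1/(57413/226) = 226/57413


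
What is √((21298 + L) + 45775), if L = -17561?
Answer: 2*√12378 ≈ 222.51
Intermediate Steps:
√((21298 + L) + 45775) = √((21298 - 17561) + 45775) = √(3737 + 45775) = √49512 = 2*√12378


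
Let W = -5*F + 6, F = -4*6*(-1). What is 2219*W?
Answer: -252966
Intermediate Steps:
F = 24 (F = -24*(-1) = 24)
W = -114 (W = -5*24 + 6 = -120 + 6 = -114)
2219*W = 2219*(-114) = -252966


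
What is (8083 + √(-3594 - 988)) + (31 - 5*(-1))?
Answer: 8119 + I*√4582 ≈ 8119.0 + 67.69*I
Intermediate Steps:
(8083 + √(-3594 - 988)) + (31 - 5*(-1)) = (8083 + √(-4582)) + (31 + 5) = (8083 + I*√4582) + 36 = 8119 + I*√4582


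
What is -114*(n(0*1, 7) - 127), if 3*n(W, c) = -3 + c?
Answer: 14326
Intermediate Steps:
n(W, c) = -1 + c/3 (n(W, c) = (-3 + c)/3 = -1 + c/3)
-114*(n(0*1, 7) - 127) = -114*((-1 + (⅓)*7) - 127) = -114*((-1 + 7/3) - 127) = -114*(4/3 - 127) = -114*(-377/3) = 14326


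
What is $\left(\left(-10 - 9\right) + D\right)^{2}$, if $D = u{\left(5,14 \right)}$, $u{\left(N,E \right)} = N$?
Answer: $196$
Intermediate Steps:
$D = 5$
$\left(\left(-10 - 9\right) + D\right)^{2} = \left(\left(-10 - 9\right) + 5\right)^{2} = \left(-19 + 5\right)^{2} = \left(-14\right)^{2} = 196$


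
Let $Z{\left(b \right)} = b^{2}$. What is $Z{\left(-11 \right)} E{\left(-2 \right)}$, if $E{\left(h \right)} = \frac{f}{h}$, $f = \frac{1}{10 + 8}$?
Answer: $- \frac{121}{36} \approx -3.3611$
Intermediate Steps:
$f = \frac{1}{18} \approx 0.055556$
$E{\left(h \right)} = \frac{1}{18 h}$
$Z{\left(-11 \right)} E{\left(-2 \right)} = \left(-11\right)^{2} \frac{1}{18 \left(-2\right)} = 121 \cdot \frac{1}{18} \left(- \frac{1}{2}\right) = 121 \left(- \frac{1}{36}\right) = - \frac{121}{36}$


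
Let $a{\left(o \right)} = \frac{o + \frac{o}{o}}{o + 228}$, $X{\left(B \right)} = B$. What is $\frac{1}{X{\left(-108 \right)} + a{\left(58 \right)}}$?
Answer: $- \frac{286}{30829} \approx -0.009277$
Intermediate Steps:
$a{\left(o \right)} = \frac{1 + o}{228 + o}$ ($a{\left(o \right)} = \frac{o + 1}{228 + o} = \frac{1 + o}{228 + o}$)
$\frac{1}{X{\left(-108 \right)} + a{\left(58 \right)}} = \frac{1}{-108 + \frac{1 + 58}{228 + 58}} = \frac{1}{-108 + \frac{1}{286} \cdot 59} = \frac{1}{-108 + \frac{59}{286}} = \frac{1}{- \frac{30829}{286}} = - \frac{286}{30829}$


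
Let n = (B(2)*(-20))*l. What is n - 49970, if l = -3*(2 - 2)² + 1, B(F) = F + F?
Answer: -50050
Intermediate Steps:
B(F) = 2*F
l = 1 (l = -3*0² + 1 = -3*0 + 1 = 0 + 1 = 1)
n = -80 (n = ((2*2)*(-20))*1 = (4*(-20))*1 = -80*1 = -80)
n - 49970 = -80 - 49970 = -50050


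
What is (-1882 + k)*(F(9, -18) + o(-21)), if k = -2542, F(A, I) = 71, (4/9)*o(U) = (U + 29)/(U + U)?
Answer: -312208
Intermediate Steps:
o(U) = 9*(29 + U)/(8*U) (o(U) = 9*((U + 29)/(U + U))/4 = 9*((29 + U)/((2*U)))/4 = 9*((29 + U)*(1/(2*U)))/4 = 9*((29 + U)/(2*U))/4 = 9*(29 + U)/(8*U))
(-1882 + k)*(F(9, -18) + o(-21)) = (-1882 - 2542)*(71 + (9/8)*(29 - 21)/(-21)) = -4424*(71 + (9/8)*(-1/21)*8) = -4424*(71 - 3/7) = -4424*494/7 = -312208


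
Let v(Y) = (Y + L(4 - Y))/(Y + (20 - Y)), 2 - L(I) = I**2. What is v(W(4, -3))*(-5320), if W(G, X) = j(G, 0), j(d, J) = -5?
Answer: 22344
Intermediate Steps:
W(G, X) = -5
L(I) = 2 - I**2
v(Y) = 1/10 - (4 - Y)**2/20 + Y/20 (v(Y) = (Y + (2 - (4 - Y)**2))/(Y + (20 - Y)) = (2 + Y - (4 - Y)**2)/20 = (2 + Y - (4 - Y)**2)*(1/20) = 1/10 - (4 - Y)**2/20 + Y/20)
v(W(4, -3))*(-5320) = (1/10 - (-4 - 5)**2/20 + (1/20)*(-5))*(-5320) = (1/10 - 1/20*(-9)**2 - 1/4)*(-5320) = (1/10 - 1/20*81 - 1/4)*(-5320) = (1/10 - 81/20 - 1/4)*(-5320) = -21/5*(-5320) = 22344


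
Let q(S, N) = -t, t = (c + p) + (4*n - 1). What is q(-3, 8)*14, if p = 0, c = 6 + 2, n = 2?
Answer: -210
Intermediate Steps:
c = 8
t = 15 (t = (8 + 0) + (4*2 - 1) = 8 + (8 - 1) = 8 + 7 = 15)
q(S, N) = -15 (q(S, N) = -1*15 = -15)
q(-3, 8)*14 = -15*14 = -210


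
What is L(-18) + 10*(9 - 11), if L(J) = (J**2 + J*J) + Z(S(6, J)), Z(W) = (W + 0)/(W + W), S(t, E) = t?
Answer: 1257/2 ≈ 628.50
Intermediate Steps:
Z(W) = 1/2 (Z(W) = W/((2*W)) = W*(1/(2*W)) = 1/2)
L(J) = 1/2 + 2*J**2 (L(J) = (J**2 + J*J) + 1/2 = (J**2 + J**2) + 1/2 = 2*J**2 + 1/2 = 1/2 + 2*J**2)
L(-18) + 10*(9 - 11) = (1/2 + 2*(-18)**2) + 10*(9 - 11) = (1/2 + 2*324) + 10*(-2) = (1/2 + 648) - 20 = 1297/2 - 20 = 1257/2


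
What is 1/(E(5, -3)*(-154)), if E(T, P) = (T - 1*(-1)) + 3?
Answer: -1/1386 ≈ -0.00072150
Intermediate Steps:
E(T, P) = 4 + T (E(T, P) = (T + 1) + 3 = (1 + T) + 3 = 4 + T)
1/(E(5, -3)*(-154)) = 1/((4 + 5)*(-154)) = 1/(9*(-154)) = 1/(-1386) = -1/1386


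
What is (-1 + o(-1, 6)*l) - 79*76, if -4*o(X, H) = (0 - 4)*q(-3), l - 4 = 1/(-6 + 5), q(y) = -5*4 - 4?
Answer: -6077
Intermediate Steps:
q(y) = -24 (q(y) = -20 - 4 = -24)
l = 3 (l = 4 + 1/(-6 + 5) = 4 + 1/(-1) = 4 - 1 = 3)
o(X, H) = -24 (o(X, H) = -(0 - 4)*(-24)/4 = -(-1)*(-24) = -1/4*96 = -24)
(-1 + o(-1, 6)*l) - 79*76 = (-1 - 24*3) - 79*76 = (-1 - 72) - 6004 = -73 - 6004 = -6077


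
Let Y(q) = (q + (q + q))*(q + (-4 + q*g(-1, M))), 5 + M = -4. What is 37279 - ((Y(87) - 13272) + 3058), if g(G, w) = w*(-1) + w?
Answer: 25830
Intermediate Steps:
M = -9 (M = -5 - 4 = -9)
g(G, w) = 0 (g(G, w) = -w + w = 0)
Y(q) = 3*q*(-4 + q) (Y(q) = (q + (q + q))*(q + (-4 + q*0)) = (q + 2*q)*(q + (-4 + 0)) = (3*q)*(q - 4) = (3*q)*(-4 + q) = 3*q*(-4 + q))
37279 - ((Y(87) - 13272) + 3058) = 37279 - ((3*87*(-4 + 87) - 13272) + 3058) = 37279 - ((3*87*83 - 13272) + 3058) = 37279 - ((21663 - 13272) + 3058) = 37279 - (8391 + 3058) = 37279 - 1*11449 = 37279 - 11449 = 25830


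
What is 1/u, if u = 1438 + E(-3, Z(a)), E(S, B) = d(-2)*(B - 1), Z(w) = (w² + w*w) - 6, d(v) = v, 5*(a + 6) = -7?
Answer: 25/30824 ≈ 0.00081106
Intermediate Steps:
a = -37/5 (a = -6 + (⅕)*(-7) = -6 - 7/5 = -37/5 ≈ -7.4000)
Z(w) = -6 + 2*w² (Z(w) = (w² + w²) - 6 = 2*w² - 6 = -6 + 2*w²)
E(S, B) = 2 - 2*B (E(S, B) = -2*(B - 1) = -2*(-1 + B) = 2 - 2*B)
u = 30824/25 (u = 1438 + (2 - 2*(-6 + 2*(-37/5)²)) = 1438 + (2 - 2*(-6 + 2*(1369/25))) = 1438 + (2 - 2*(-6 + 2738/25)) = 1438 + (2 - 2*2588/25) = 1438 + (2 - 5176/25) = 1438 - 5126/25 = 30824/25 ≈ 1233.0)
1/u = 1/(30824/25) = 25/30824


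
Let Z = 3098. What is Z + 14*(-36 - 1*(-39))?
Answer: 3140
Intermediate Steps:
Z + 14*(-36 - 1*(-39)) = 3098 + 14*(-36 - 1*(-39)) = 3098 + 14*(-36 + 39) = 3098 + 14*3 = 3098 + 42 = 3140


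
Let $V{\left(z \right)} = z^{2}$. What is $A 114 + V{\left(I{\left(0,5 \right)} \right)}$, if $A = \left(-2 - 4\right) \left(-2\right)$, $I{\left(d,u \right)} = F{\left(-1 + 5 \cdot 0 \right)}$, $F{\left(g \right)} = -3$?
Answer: $1377$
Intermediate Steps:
$I{\left(d,u \right)} = -3$
$A = 12$ ($A = \left(-6\right) \left(-2\right) = 12$)
$A 114 + V{\left(I{\left(0,5 \right)} \right)} = 12 \cdot 114 + \left(-3\right)^{2} = 1368 + 9 = 1377$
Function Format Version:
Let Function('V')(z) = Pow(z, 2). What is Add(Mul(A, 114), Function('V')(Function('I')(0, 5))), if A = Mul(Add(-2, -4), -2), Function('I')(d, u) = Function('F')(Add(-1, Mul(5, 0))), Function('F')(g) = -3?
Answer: 1377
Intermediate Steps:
Function('I')(d, u) = -3
A = 12 (A = Mul(-6, -2) = 12)
Add(Mul(A, 114), Function('V')(Function('I')(0, 5))) = Add(Mul(12, 114), Pow(-3, 2)) = Add(1368, 9) = 1377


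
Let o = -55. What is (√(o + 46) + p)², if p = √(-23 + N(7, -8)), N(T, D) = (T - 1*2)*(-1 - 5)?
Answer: -(3 + √53)² ≈ -105.68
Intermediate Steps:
N(T, D) = 12 - 6*T (N(T, D) = (T - 2)*(-6) = (-2 + T)*(-6) = 12 - 6*T)
p = I*√53 (p = √(-23 + (12 - 6*7)) = √(-23 + (12 - 42)) = √(-23 - 30) = √(-53) = I*√53 ≈ 7.2801*I)
(√(o + 46) + p)² = (√(-55 + 46) + I*√53)² = (√(-9) + I*√53)² = (3*I + I*√53)²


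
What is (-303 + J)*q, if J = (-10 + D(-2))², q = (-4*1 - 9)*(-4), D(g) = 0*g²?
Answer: -10556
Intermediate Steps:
D(g) = 0
q = 52 (q = (-4 - 9)*(-4) = -13*(-4) = 52)
J = 100 (J = (-10 + 0)² = (-10)² = 100)
(-303 + J)*q = (-303 + 100)*52 = -203*52 = -10556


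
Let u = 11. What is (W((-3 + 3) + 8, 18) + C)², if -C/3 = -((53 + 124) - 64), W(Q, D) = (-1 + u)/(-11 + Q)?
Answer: 1014049/9 ≈ 1.1267e+5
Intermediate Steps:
W(Q, D) = 10/(-11 + Q) (W(Q, D) = (-1 + 11)/(-11 + Q) = 10/(-11 + Q))
C = 339 (C = -(-3)*((53 + 124) - 64) = -(-3)*(177 - 64) = -(-3)*113 = -3*(-113) = 339)
(W((-3 + 3) + 8, 18) + C)² = (10/(-11 + ((-3 + 3) + 8)) + 339)² = (10/(-11 + (0 + 8)) + 339)² = (10/(-11 + 8) + 339)² = (10/(-3) + 339)² = (10*(-⅓) + 339)² = (-10/3 + 339)² = (1007/3)² = 1014049/9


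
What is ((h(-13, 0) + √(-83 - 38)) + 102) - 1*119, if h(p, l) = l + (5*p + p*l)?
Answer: -82 + 11*I ≈ -82.0 + 11.0*I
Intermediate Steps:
h(p, l) = l + 5*p + l*p (h(p, l) = l + (5*p + l*p) = l + 5*p + l*p)
((h(-13, 0) + √(-83 - 38)) + 102) - 1*119 = (((0 + 5*(-13) + 0*(-13)) + √(-83 - 38)) + 102) - 1*119 = (((0 - 65 + 0) + √(-121)) + 102) - 119 = ((-65 + 11*I) + 102) - 119 = (37 + 11*I) - 119 = -82 + 11*I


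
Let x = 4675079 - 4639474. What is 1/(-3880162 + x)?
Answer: -1/3844557 ≈ -2.6011e-7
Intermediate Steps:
x = 35605
1/(-3880162 + x) = 1/(-3880162 + 35605) = 1/(-3844557) = -1/3844557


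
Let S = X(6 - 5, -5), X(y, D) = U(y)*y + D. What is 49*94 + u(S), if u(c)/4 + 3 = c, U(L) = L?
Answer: 4578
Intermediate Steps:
X(y, D) = D + y² (X(y, D) = y*y + D = y² + D = D + y²)
S = -4 (S = -5 + (6 - 5)² = -5 + 1² = -5 + 1 = -4)
u(c) = -12 + 4*c
49*94 + u(S) = 49*94 + (-12 + 4*(-4)) = 4606 + (-12 - 16) = 4606 - 28 = 4578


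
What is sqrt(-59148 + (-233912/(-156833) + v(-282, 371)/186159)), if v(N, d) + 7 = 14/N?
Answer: I*sqrt(111369893353930031008420489610)/1372206099009 ≈ 243.2*I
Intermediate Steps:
v(N, d) = -7 + 14/N
sqrt(-59148 + (-233912/(-156833) + v(-282, 371)/186159)) = sqrt(-59148 + (-233912/(-156833) + (-7 + 14/(-282))/186159)) = sqrt(-59148 + (-233912*(-1/156833) + (-7 + 14*(-1/282))*(1/186159))) = sqrt(-59148 + (233912/156833 + (-7 - 7/141)*(1/186159))) = sqrt(-59148 + (233912/156833 - 994/141*1/186159)) = sqrt(-59148 + (233912/156833 - 994/26248419)) = sqrt(-59148 + 6139664293126/4116618297027) = sqrt(-243483599368259870/4116618297027) = I*sqrt(111369893353930031008420489610)/1372206099009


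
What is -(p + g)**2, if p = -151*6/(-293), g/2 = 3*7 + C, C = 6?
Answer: -279825984/85849 ≈ -3259.5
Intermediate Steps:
g = 54 (g = 2*(3*7 + 6) = 2*(21 + 6) = 2*27 = 54)
p = 906/293 (p = -906*(-1/293) = 906/293 ≈ 3.0922)
-(p + g)**2 = -(906/293 + 54)**2 = -(16728/293)**2 = -1*279825984/85849 = -279825984/85849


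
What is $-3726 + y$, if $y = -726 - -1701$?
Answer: $-2751$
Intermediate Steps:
$y = 975$ ($y = -726 + 1701 = 975$)
$-3726 + y = -3726 + 975 = -2751$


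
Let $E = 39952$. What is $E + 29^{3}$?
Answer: $64341$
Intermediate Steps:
$E + 29^{3} = 39952 + 29^{3} = 39952 + 24389 = 64341$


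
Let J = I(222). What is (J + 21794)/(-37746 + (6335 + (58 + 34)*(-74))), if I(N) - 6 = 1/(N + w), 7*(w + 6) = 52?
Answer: -34095207/59774516 ≈ -0.57040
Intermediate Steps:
w = 10/7 (w = -6 + (⅐)*52 = -6 + 52/7 = 10/7 ≈ 1.4286)
I(N) = 6 + 1/(10/7 + N) (I(N) = 6 + 1/(N + 10/7) = 6 + 1/(10/7 + N))
J = 9391/1564 (J = (67 + 42*222)/(10 + 7*222) = (67 + 9324)/(10 + 1554) = 9391/1564 ≈ 6.0045)
(J + 21794)/(-37746 + (6335 + (58 + 34)*(-74))) = (9391/1564 + 21794)/(-37746 + (6335 + (58 + 34)*(-74))) = 34095207/(1564*(-37746 + (6335 + 92*(-74)))) = 34095207/(1564*(-37746 + (6335 - 6808))) = 34095207/(1564*(-37746 - 473)) = (34095207/1564)/(-38219) = (34095207/1564)*(-1/38219) = -34095207/59774516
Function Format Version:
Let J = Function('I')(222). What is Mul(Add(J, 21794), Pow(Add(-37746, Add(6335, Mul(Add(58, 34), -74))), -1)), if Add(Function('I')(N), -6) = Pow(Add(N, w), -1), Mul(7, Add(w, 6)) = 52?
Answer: Rational(-34095207, 59774516) ≈ -0.57040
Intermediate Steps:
w = Rational(10, 7) (w = Add(-6, Mul(Rational(1, 7), 52)) = Add(-6, Rational(52, 7)) = Rational(10, 7) ≈ 1.4286)
Function('I')(N) = Add(6, Pow(Add(Rational(10, 7), N), -1)) (Function('I')(N) = Add(6, Pow(Add(N, Rational(10, 7)), -1)) = Add(6, Pow(Add(Rational(10, 7), N), -1)))
J = Rational(9391, 1564) (J = Mul(Pow(Add(10, Mul(7, 222)), -1), Add(67, Mul(42, 222))) = Mul(Pow(Add(10, 1554), -1), Add(67, 9324)) = Mul(Pow(1564, -1), 9391) = Mul(Rational(1, 1564), 9391) = Rational(9391, 1564) ≈ 6.0045)
Mul(Add(J, 21794), Pow(Add(-37746, Add(6335, Mul(Add(58, 34), -74))), -1)) = Mul(Add(Rational(9391, 1564), 21794), Pow(Add(-37746, Add(6335, Mul(Add(58, 34), -74))), -1)) = Mul(Rational(34095207, 1564), Pow(Add(-37746, Add(6335, Mul(92, -74))), -1)) = Mul(Rational(34095207, 1564), Pow(Add(-37746, Add(6335, -6808)), -1)) = Mul(Rational(34095207, 1564), Pow(Add(-37746, -473), -1)) = Mul(Rational(34095207, 1564), Pow(-38219, -1)) = Mul(Rational(34095207, 1564), Rational(-1, 38219)) = Rational(-34095207, 59774516)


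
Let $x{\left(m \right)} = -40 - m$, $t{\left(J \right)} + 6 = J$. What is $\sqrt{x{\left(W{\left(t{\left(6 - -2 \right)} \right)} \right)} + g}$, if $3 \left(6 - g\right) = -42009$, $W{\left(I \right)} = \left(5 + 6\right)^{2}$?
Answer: $2 \sqrt{3462} \approx 117.68$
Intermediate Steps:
$t{\left(J \right)} = -6 + J$
$W{\left(I \right)} = 121$ ($W{\left(I \right)} = 11^{2} = 121$)
$g = 14009$ ($g = 6 - -14003 = 6 + 14003 = 14009$)
$\sqrt{x{\left(W{\left(t{\left(6 - -2 \right)} \right)} \right)} + g} = \sqrt{\left(-40 - 121\right) + 14009} = \sqrt{-161 + 14009} = \sqrt{13848} = 2 \sqrt{3462}$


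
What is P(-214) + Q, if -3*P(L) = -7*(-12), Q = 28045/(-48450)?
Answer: -276929/9690 ≈ -28.579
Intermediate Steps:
Q = -5609/9690 (Q = 28045*(-1/48450) = -5609/9690 ≈ -0.57884)
P(L) = -28 (P(L) = -(-7)*(-12)/3 = -⅓*84 = -28)
P(-214) + Q = -28 - 5609/9690 = -276929/9690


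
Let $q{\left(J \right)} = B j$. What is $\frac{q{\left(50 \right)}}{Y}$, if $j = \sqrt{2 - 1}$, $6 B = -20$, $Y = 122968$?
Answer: $- \frac{5}{184452} \approx -2.7107 \cdot 10^{-5}$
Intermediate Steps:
$B = - \frac{10}{3}$ ($B = \frac{1}{6} \left(-20\right) = - \frac{10}{3} \approx -3.3333$)
$j = 1$ ($j = \sqrt{1} = 1$)
$q{\left(J \right)} = - \frac{10}{3}$ ($q{\left(J \right)} = \left(- \frac{10}{3}\right) 1 = - \frac{10}{3}$)
$\frac{q{\left(50 \right)}}{Y} = - \frac{10}{3 \cdot 122968} = \left(- \frac{10}{3}\right) \frac{1}{122968} = - \frac{5}{184452}$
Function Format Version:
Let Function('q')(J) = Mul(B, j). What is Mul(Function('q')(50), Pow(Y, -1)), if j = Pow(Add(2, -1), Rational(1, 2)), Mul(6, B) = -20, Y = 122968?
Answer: Rational(-5, 184452) ≈ -2.7107e-5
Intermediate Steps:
B = Rational(-10, 3) (B = Mul(Rational(1, 6), -20) = Rational(-10, 3) ≈ -3.3333)
j = 1 (j = Pow(1, Rational(1, 2)) = 1)
Function('q')(J) = Rational(-10, 3) (Function('q')(J) = Mul(Rational(-10, 3), 1) = Rational(-10, 3))
Mul(Function('q')(50), Pow(Y, -1)) = Mul(Rational(-10, 3), Pow(122968, -1)) = Mul(Rational(-10, 3), Rational(1, 122968)) = Rational(-5, 184452)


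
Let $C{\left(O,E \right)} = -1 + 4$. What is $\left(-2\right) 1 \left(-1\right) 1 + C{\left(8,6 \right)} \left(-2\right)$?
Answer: $-4$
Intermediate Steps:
$C{\left(O,E \right)} = 3$
$\left(-2\right) 1 \left(-1\right) 1 + C{\left(8,6 \right)} \left(-2\right) = \left(-2\right) 1 \left(-1\right) 1 + 3 \left(-2\right) = \left(-2\right) \left(-1\right) 1 - 6 = 2 \cdot 1 - 6 = 2 - 6 = -4$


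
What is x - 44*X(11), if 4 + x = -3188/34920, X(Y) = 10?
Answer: -3876917/8730 ≈ -444.09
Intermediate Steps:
x = -35717/8730 (x = -4 - 3188/34920 = -4 - 3188*1/34920 = -4 - 797/8730 = -35717/8730 ≈ -4.0913)
x - 44*X(11) = -35717/8730 - 44*10 = -35717/8730 - 440 = -3876917/8730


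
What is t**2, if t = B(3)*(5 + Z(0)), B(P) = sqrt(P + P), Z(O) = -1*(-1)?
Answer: 216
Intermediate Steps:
Z(O) = 1
B(P) = sqrt(2)*sqrt(P) (B(P) = sqrt(2*P) = sqrt(2)*sqrt(P))
t = 6*sqrt(6) (t = (sqrt(2)*sqrt(3))*(5 + 1) = sqrt(6)*6 = 6*sqrt(6) ≈ 14.697)
t**2 = (6*sqrt(6))**2 = 216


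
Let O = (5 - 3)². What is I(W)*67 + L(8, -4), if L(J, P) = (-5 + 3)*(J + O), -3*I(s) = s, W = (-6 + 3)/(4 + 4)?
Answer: -125/8 ≈ -15.625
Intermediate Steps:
O = 4 (O = 2² = 4)
W = -3/8 ≈ -0.37500
I(s) = -s/3
L(J, P) = -8 - 2*J (L(J, P) = (-5 + 3)*(J + 4) = -2*(4 + J) = -8 - 2*J)
I(W)*67 + L(8, -4) = -⅓*(-3/8)*67 + (-8 - 2*8) = (⅛)*67 + (-8 - 16) = 67/8 - 24 = -125/8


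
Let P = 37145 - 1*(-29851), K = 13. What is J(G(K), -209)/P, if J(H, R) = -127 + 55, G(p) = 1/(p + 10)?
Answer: -2/1861 ≈ -0.0010747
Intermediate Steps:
G(p) = 1/(10 + p)
J(H, R) = -72
P = 66996 (P = 37145 + 29851 = 66996)
J(G(K), -209)/P = -72/66996 = -72*1/66996 = -2/1861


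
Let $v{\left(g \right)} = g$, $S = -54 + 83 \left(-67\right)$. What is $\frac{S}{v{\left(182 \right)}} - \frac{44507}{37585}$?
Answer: $- \frac{219140049}{6840470} \approx -32.036$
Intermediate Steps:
$S = -5615$ ($S = -54 - 5561 = -5615$)
$\frac{S}{v{\left(182 \right)}} - \frac{44507}{37585} = - \frac{5615}{182} - \frac{44507}{37585} = - \frac{219140049}{6840470}$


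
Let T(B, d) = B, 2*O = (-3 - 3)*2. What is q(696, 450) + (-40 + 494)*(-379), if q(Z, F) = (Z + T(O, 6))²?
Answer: 304034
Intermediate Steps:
O = -6 (O = ((-3 - 3)*2)/2 = (-6*2)/2 = (½)*(-12) = -6)
q(Z, F) = (-6 + Z)² (q(Z, F) = (Z - 6)² = (-6 + Z)²)
q(696, 450) + (-40 + 494)*(-379) = (-6 + 696)² + (-40 + 494)*(-379) = 690² + 454*(-379) = 476100 - 172066 = 304034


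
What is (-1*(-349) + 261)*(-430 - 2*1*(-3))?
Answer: -258640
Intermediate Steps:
(-1*(-349) + 261)*(-430 - 2*1*(-3)) = (349 + 261)*(-430 - 2*(-3)) = 610*(-430 + 6) = 610*(-424) = -258640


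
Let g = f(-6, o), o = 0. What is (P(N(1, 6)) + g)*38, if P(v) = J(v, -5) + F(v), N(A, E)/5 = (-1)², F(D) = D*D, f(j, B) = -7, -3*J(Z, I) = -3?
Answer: 722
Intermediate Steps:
J(Z, I) = 1 (J(Z, I) = -⅓*(-3) = 1)
g = -7
F(D) = D²
N(A, E) = 5 (N(A, E) = 5*(-1)² = 5*1 = 5)
P(v) = 1 + v²
(P(N(1, 6)) + g)*38 = ((1 + 5²) - 7)*38 = ((1 + 25) - 7)*38 = (26 - 7)*38 = 19*38 = 722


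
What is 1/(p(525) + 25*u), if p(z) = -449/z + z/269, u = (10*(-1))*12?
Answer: -141225/423520156 ≈ -0.00033346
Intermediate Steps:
u = -120 (u = -10*12 = -120)
p(z) = -449/z + z/269 (p(z) = -449/z + z*(1/269) = -449/z + z/269)
1/(p(525) + 25*u) = 1/((-449/525 + (1/269)*525) + 25*(-120)) = 1/((-449*1/525 + 525/269) - 3000) = 1/((-449/525 + 525/269) - 3000) = 1/(154844/141225 - 3000) = 1/(-423520156/141225) = -141225/423520156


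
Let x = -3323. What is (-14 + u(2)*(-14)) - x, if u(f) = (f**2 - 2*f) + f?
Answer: 3281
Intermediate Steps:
u(f) = f**2 - f
(-14 + u(2)*(-14)) - x = (-14 + (2*(-1 + 2))*(-14)) - 1*(-3323) = (-14 + (2*1)*(-14)) + 3323 = (-14 + 2*(-14)) + 3323 = (-14 - 28) + 3323 = -42 + 3323 = 3281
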